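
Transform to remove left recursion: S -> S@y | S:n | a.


Left-recursive alternatives: S@y, S:n; non-recursive: a
Introduce S': S -> aS', S' -> @yS' | :nS' | ε


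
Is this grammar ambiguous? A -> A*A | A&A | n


'n*n&n' has two parse trees (no precedence encoded between * and &)
Ambiguous


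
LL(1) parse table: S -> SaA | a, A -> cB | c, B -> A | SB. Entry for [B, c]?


For [B, c]: 'c' ∈ FIRST(A)
Entry: B -> A


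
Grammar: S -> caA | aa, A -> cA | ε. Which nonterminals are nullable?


A nonterminal is nullable iff some alternative derives ε (directly, or every symbol in it is nullable)
Nullable: {A}


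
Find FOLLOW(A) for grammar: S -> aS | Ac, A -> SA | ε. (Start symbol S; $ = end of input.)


$ ∈ FOLLOW(S). For each A -> αBβ: add FIRST(β)\{ε} to FOLLOW(B); if β nullable, add FOLLOW(A).
FOLLOW(A) = {c}


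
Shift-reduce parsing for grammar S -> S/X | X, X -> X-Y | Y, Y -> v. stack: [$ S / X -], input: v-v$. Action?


no handle; shift 'v'
Action: shift


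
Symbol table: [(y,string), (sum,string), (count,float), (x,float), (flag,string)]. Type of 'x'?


Lookup 'x' → type float


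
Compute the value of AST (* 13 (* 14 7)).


Evaluate inner: (* 14 7) = 98
Evaluate root: (* 13 98) = 1274
Result: 1274


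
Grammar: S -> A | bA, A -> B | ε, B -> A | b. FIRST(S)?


Per alternative of S: FIRST(A) = {b, ε}; FIRST(bA) = {b}
FIRST(S) = {b, ε}


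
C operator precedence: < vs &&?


'<' is relational (level 7); '&&' is logical AND (level 2)
Higher level binds tighter
'<' has higher precedence than '&&'


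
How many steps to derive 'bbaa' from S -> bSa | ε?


Derivation: S => bSa => bbSaa => bbaa
Steps: 3


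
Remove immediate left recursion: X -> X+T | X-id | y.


Left-recursive alternatives: X+T, X-id; non-recursive: y
Introduce X': X -> yX', X' -> +TX' | -idX' | ε


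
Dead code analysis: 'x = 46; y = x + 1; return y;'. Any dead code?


x is read by y's definition; y is returned
No dead code


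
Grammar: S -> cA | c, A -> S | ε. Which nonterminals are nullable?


A nonterminal is nullable iff some alternative derives ε (directly, or every symbol in it is nullable)
Nullable: {A}


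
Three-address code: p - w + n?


Break into single-operator statements:
t1 = p - w
t2 = t1 + n


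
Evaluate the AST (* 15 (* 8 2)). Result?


Evaluate inner: (* 8 2) = 16
Evaluate root: (* 15 16) = 240
Result: 240


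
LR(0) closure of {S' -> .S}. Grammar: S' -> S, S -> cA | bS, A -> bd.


Start: S' -> .S
For each item with dot before a nonterminal B, add B -> .γ for every B-production
Closure: [S' -> .S, S -> .cA, S -> .bS]


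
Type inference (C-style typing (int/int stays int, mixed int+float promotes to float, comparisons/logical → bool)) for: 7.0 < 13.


Operand types: float < int
Rule: comparison yields bool
Result type: bool


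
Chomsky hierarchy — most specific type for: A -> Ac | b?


Left-linear: every RHS is a terminal or one nonterminal followed by a terminal
Classification: Type 3 (Regular)


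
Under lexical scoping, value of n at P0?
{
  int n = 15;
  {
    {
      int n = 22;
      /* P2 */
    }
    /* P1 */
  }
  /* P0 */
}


n declared in the same block as P0
n = 15


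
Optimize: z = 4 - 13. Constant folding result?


4 - 13 = -9 at compile time
Optimized: z = -9


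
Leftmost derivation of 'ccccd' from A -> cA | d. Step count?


Derivation: A => cA => ccA => cccA => ccccA => ccccd
Steps: 5


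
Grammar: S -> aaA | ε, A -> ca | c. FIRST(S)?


Per alternative of S: FIRST(aaA) = {a}; FIRST(ε) = {ε}
FIRST(S) = {a, ε}


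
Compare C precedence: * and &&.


'*' is multiplicative (level 10); '&&' is logical AND (level 2)
Higher level binds tighter
'*' has higher precedence than '&&'


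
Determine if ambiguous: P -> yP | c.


right-linear, alternatives start with distinct terminals 'y' vs 'c': unique leftmost derivation
Unambiguous


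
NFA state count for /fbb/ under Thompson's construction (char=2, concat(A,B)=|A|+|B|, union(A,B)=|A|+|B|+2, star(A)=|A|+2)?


Syntax tree has 3 char leaf(s), 0 union(s), 0 star(s)
chars contribute 3×2 = 6; each union adds +2; each star adds +2
Total: 6 + 0 + 0 = 6 states


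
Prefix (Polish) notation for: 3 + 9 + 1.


left-to-right (same/higher precedence on left): tree is (+ (+ 3 9) 1)
Prefix: + + 3 9 1


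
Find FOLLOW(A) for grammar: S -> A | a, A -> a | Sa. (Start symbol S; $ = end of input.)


$ ∈ FOLLOW(S). For each A -> αBβ: add FIRST(β)\{ε} to FOLLOW(B); if β nullable, add FOLLOW(A).
FOLLOW(A) = {$, a}


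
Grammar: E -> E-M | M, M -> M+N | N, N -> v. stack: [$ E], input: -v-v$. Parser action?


shift '-' to continue E -> E-M
Action: shift


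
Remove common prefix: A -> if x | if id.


Common prefix: 'if'
Factored: A -> if A', A' -> x | id


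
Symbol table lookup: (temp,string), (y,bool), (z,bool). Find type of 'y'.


Lookup 'y' → type bool


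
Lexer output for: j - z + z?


Scan left to right, longest-match per lexeme
Tokens: ID(j), OP(-), ID(z), OP(+), ID(z)


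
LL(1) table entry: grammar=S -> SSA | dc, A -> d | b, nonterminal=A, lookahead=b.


For [A, b]: 'b' ∈ FIRST(b)
Entry: A -> b


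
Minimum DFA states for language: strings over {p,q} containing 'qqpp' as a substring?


KMP-style automaton: 4 progress states + 1 absorbing accept = 5
Minimal DFA: 5 states


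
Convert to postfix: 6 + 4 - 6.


Left to right (same or higher precedence on left)
Postfix: 6 4 + 6 -


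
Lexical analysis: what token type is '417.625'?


Pattern: digits with a decimal point
Type: FLOAT_LITERAL


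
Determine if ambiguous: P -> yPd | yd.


balanced y^n…d^n: each string has a unique parse
Unambiguous


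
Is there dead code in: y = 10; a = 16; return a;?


y is assigned but never read
Dead: 'y = 10'


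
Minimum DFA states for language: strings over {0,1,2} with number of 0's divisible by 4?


Track (count of 0) mod 4: states 0..3, accept at 0
Minimal DFA: 4 states


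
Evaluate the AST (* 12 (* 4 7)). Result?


Evaluate inner: (* 4 7) = 28
Evaluate root: (* 12 28) = 336
Result: 336


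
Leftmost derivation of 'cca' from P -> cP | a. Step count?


Derivation: P => cP => ccP => cca
Steps: 3


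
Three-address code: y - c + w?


Break into single-operator statements:
t1 = y - c
t2 = t1 + w


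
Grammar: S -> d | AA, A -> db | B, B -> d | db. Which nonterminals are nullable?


A nonterminal is nullable iff some alternative derives ε (directly, or every symbol in it is nullable)
Nullable: {}


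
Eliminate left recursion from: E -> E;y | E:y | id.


Left-recursive alternatives: E;y, E:y; non-recursive: id
Introduce E': E -> idE', E' -> ;yE' | :yE' | ε


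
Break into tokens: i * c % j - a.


Scan left to right, longest-match per lexeme
Tokens: ID(i), OP(*), ID(c), OP(%), ID(j), OP(-), ID(a)


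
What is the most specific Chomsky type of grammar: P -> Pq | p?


Left-linear: every RHS is a terminal or one nonterminal followed by a terminal
Classification: Type 3 (Regular)


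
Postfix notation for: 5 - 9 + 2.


Left to right (same or higher precedence on left)
Postfix: 5 9 - 2 +


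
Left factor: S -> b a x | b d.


Common prefix: 'b'
Factored: S -> b S', S' -> a x | d


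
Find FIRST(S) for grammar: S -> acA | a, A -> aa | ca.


Per alternative of S: FIRST(acA) = {a}; FIRST(a) = {a}
FIRST(S) = {a}


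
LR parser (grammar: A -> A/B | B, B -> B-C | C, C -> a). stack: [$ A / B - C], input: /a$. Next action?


handle 'B-C' on top
Action: reduce (B -> B-C)


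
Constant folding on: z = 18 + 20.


18 + 20 = 38 at compile time
Optimized: z = 38


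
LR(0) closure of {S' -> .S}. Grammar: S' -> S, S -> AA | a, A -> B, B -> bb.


Start: S' -> .S
For each item with dot before a nonterminal B, add B -> .γ for every B-production
Closure: [S' -> .S, S -> .AA, S -> .a, A -> .B, B -> .bb]


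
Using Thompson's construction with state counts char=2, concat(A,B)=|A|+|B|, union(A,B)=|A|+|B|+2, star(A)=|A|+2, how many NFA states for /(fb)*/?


Syntax tree has 2 char leaf(s), 0 union(s), 1 star(s)
chars contribute 2×2 = 4; each union adds +2; each star adds +2
Total: 4 + 0 + 2 = 6 states


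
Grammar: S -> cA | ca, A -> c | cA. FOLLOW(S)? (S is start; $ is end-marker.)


$ ∈ FOLLOW(S). For each A -> αBβ: add FIRST(β)\{ε} to FOLLOW(B); if β nullable, add FOLLOW(A).
FOLLOW(S) = {$}


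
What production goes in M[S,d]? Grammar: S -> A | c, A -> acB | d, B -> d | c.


For [S, d]: 'd' ∈ FIRST(A)
Entry: S -> A


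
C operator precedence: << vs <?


'<<' is shift (level 8); '<' is relational (level 7)
Higher level binds tighter
'<<' has higher precedence than '<'


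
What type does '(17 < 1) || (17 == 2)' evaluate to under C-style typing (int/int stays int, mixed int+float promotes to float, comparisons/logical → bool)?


Operand types: bool || bool
Rule: logical operators take bool operands and yield bool
Result type: bool


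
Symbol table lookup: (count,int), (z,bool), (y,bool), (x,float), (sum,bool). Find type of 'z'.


Lookup 'z' → type bool


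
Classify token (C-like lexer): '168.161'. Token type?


Pattern: digits with a decimal point
Type: FLOAT_LITERAL


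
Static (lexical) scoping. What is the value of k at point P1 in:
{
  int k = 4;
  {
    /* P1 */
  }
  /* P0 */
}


P1's block does not declare k; resolves to the enclosing declaration at depth 0
k = 4


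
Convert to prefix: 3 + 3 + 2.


left-to-right (same/higher precedence on left): tree is (+ (+ 3 3) 2)
Prefix: + + 3 3 2


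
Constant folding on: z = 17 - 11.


17 - 11 = 6 at compile time
Optimized: z = 6


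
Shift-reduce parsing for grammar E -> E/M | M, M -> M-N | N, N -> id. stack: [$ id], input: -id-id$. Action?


'id' on top is the handle for N -> id
Action: reduce (N -> id)


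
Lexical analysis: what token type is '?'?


Pattern: operator symbol
Type: OPERATOR


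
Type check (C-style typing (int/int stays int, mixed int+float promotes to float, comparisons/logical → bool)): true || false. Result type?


Operand types: bool || bool
Rule: logical operators take bool operands and yield bool
Result type: bool


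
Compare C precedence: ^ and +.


'+' is additive (level 9); '^' is bitwise XOR (level 4)
Higher level binds tighter
'+' has higher precedence than '^'


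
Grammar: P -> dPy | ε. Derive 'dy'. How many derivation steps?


Derivation: P => dPy => dy
Steps: 2


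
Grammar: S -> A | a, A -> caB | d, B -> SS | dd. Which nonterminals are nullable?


A nonterminal is nullable iff some alternative derives ε (directly, or every symbol in it is nullable)
Nullable: {}


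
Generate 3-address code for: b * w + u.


Break into single-operator statements:
t1 = b * w
t2 = t1 + u


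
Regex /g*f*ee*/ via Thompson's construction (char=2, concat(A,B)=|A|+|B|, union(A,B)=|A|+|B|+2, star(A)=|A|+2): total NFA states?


Syntax tree has 4 char leaf(s), 0 union(s), 3 star(s)
chars contribute 4×2 = 8; each union adds +2; each star adds +2
Total: 8 + 0 + 6 = 14 states


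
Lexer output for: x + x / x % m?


Scan left to right, longest-match per lexeme
Tokens: ID(x), OP(+), ID(x), OP(/), ID(x), OP(%), ID(m)


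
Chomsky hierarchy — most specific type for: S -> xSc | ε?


Single nonterminal LHS, but x^n c^n is not regular
Classification: Type 2 (Context-Free)


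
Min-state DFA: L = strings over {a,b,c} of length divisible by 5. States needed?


Track length mod 5: states 0..4, accept at 0
Minimal DFA: 5 states


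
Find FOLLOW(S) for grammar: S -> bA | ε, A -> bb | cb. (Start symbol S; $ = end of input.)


$ ∈ FOLLOW(S). For each A -> αBβ: add FIRST(β)\{ε} to FOLLOW(B); if β nullable, add FOLLOW(A).
FOLLOW(S) = {$}


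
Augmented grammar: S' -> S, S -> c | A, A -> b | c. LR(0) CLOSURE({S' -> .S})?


Start: S' -> .S
For each item with dot before a nonterminal B, add B -> .γ for every B-production
Closure: [S' -> .S, S -> .c, S -> .A, A -> .b, A -> .c]


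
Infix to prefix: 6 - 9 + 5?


left-to-right (same/higher precedence on left): tree is (+ (- 6 9) 5)
Prefix: + - 6 9 5


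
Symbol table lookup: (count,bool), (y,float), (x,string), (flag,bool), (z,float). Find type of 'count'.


Lookup 'count' → type bool


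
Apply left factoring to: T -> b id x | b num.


Common prefix: 'b'
Factored: T -> b T', T' -> id x | num


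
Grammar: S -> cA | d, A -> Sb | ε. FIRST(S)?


Per alternative of S: FIRST(cA) = {c}; FIRST(d) = {d}
FIRST(S) = {c, d}


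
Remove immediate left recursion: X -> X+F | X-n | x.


Left-recursive alternatives: X+F, X-n; non-recursive: x
Introduce X': X -> xX', X' -> +FX' | -nX' | ε


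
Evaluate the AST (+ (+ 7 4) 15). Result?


Evaluate inner: (+ 7 4) = 11
Evaluate root: (+ 11 15) = 26
Result: 26


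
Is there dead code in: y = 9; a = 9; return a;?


y is assigned but never read
Dead: 'y = 9'


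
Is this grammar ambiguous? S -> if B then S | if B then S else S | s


dangling else: 'if B then if B then s else s' parses two ways
Ambiguous


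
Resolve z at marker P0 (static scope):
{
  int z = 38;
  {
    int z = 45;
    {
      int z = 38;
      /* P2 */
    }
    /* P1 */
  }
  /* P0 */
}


z declared in the same block as P0
z = 38


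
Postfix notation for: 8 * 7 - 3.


Left to right (same or higher precedence on left)
Postfix: 8 7 * 3 -


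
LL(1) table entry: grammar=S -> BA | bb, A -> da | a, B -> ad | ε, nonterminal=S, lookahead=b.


For [S, b]: 'b' ∈ FIRST(bb)
Entry: S -> bb


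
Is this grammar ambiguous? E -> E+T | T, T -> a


precedence layered via separate nonterminal T: deterministic
Unambiguous


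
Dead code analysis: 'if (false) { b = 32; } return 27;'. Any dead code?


condition is constant false, so the whole block is unreachable
Dead: 'if (false) { b = 32; }'


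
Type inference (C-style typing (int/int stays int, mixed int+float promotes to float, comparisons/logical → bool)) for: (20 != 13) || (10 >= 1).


Operand types: bool || bool
Rule: logical operators take bool operands and yield bool
Result type: bool


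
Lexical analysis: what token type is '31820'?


Pattern: digits only
Type: INTEGER_LITERAL


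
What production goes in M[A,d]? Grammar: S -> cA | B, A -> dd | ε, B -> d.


For [A, d]: 'd' ∈ FIRST(dd)
Entry: A -> dd


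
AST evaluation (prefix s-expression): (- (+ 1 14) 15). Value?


Evaluate inner: (+ 1 14) = 15
Evaluate root: (- 15 15) = 0
Result: 0


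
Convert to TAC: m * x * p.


Break into single-operator statements:
t1 = m * x
t2 = t1 * p


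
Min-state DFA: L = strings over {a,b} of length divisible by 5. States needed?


Track length mod 5: states 0..4, accept at 0
Minimal DFA: 5 states


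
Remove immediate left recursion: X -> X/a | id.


Left-recursive alternatives: X/a; non-recursive: id
Introduce X': X -> idX', X' -> /aX' | ε


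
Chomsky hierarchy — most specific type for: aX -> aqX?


LHS has context (more than one symbol) and |LHS| ≤ |RHS|
Classification: Type 1 (Context-Sensitive)


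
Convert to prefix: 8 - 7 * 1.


'*' binds tighter: tree is (- 8 (* 7 1))
Prefix: - 8 * 7 1


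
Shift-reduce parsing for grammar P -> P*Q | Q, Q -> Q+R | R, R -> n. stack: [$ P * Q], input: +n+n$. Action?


'+' can extend Q; shift to build Q -> Q+R
Action: shift


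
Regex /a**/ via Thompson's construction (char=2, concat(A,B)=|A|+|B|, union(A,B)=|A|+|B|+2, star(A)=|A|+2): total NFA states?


Syntax tree has 1 char leaf(s), 0 union(s), 2 star(s)
chars contribute 1×2 = 2; each union adds +2; each star adds +2
Total: 2 + 0 + 4 = 6 states


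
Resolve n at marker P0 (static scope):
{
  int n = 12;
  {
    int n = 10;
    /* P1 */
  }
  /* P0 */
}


n declared in the same block as P0
n = 12


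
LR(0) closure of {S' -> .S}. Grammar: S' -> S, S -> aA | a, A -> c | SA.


Start: S' -> .S
For each item with dot before a nonterminal B, add B -> .γ for every B-production
Closure: [S' -> .S, S -> .aA, S -> .a]


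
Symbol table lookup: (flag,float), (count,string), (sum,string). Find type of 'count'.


Lookup 'count' → type string


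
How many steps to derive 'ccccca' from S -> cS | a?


Derivation: S => cS => ccS => cccS => ccccS => cccccS => ccccca
Steps: 6


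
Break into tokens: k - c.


Scan left to right, longest-match per lexeme
Tokens: ID(k), OP(-), ID(c)


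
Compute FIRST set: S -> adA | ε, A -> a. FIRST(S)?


Per alternative of S: FIRST(adA) = {a}; FIRST(ε) = {ε}
FIRST(S) = {a, ε}


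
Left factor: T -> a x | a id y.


Common prefix: 'a'
Factored: T -> a T', T' -> x | id y


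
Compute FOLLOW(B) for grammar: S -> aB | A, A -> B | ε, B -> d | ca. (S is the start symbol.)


$ ∈ FOLLOW(S). For each A -> αBβ: add FIRST(β)\{ε} to FOLLOW(B); if β nullable, add FOLLOW(A).
FOLLOW(B) = {$}


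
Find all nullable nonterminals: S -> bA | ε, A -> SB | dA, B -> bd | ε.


A nonterminal is nullable iff some alternative derives ε (directly, or every symbol in it is nullable)
Nullable: {A, B, S}


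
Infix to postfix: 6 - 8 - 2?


Left to right (same or higher precedence on left)
Postfix: 6 8 - 2 -


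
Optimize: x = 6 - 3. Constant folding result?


6 - 3 = 3 at compile time
Optimized: x = 3


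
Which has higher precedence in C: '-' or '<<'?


'-' is additive (level 9); '<<' is shift (level 8)
Higher level binds tighter
'-' has higher precedence than '<<'


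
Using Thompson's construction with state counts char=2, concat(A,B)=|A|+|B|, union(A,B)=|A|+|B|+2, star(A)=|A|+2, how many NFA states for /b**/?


Syntax tree has 1 char leaf(s), 0 union(s), 2 star(s)
chars contribute 1×2 = 2; each union adds +2; each star adds +2
Total: 2 + 0 + 4 = 6 states


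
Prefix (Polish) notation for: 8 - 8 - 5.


left-to-right (same/higher precedence on left): tree is (- (- 8 8) 5)
Prefix: - - 8 8 5


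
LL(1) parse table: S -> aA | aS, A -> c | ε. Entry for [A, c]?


For [A, c]: 'c' ∈ FIRST(c)
Entry: A -> c


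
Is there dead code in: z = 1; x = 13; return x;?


z is assigned but never read
Dead: 'z = 1'


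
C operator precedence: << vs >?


'<<' is shift (level 8); '>' is relational (level 7)
Higher level binds tighter
'<<' has higher precedence than '>'


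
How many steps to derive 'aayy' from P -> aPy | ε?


Derivation: P => aPy => aaPyy => aayy
Steps: 3


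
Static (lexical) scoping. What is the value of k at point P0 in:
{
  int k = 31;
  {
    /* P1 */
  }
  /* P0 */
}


k declared in the same block as P0
k = 31


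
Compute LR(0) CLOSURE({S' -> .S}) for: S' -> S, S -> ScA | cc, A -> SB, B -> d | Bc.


Start: S' -> .S
For each item with dot before a nonterminal B, add B -> .γ for every B-production
Closure: [S' -> .S, S -> .ScA, S -> .cc]


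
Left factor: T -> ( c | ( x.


Common prefix: '('
Factored: T -> ( T', T' -> c | x


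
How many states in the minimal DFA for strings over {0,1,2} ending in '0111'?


Track the longest suffix of input matching a prefix of '0111': 5 classes (prefixes of length 0..4)
Minimal DFA: 5 states


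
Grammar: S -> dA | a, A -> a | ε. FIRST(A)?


Per alternative of A: FIRST(a) = {a}; FIRST(ε) = {ε}
FIRST(A) = {a, ε}


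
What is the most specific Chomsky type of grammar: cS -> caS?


LHS has context (more than one symbol) and |LHS| ≤ |RHS|
Classification: Type 1 (Context-Sensitive)


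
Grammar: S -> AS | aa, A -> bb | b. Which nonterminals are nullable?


A nonterminal is nullable iff some alternative derives ε (directly, or every symbol in it is nullable)
Nullable: {}


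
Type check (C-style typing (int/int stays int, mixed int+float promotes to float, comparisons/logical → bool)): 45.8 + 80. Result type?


Operand types: float + int
Rule: mixed int/float promotes to float; int/int stays int
Result type: float


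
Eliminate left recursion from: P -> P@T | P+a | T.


Left-recursive alternatives: P@T, P+a; non-recursive: T
Introduce P': P -> TP', P' -> @TP' | +aP' | ε


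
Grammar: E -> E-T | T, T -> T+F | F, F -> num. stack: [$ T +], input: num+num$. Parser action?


no handle; shift 'num'
Action: shift


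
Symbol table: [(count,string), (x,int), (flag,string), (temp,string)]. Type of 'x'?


Lookup 'x' → type int


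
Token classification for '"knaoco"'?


Pattern: double-quoted sequence
Type: STRING_LITERAL


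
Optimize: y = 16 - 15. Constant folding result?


16 - 15 = 1 at compile time
Optimized: y = 1


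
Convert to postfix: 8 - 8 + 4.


Left to right (same or higher precedence on left)
Postfix: 8 8 - 4 +


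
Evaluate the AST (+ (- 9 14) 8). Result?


Evaluate inner: (- 9 14) = -5
Evaluate root: (+ -5 8) = 3
Result: 3


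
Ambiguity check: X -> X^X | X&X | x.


'x^x&x' has two parse trees (no precedence encoded between ^ and &)
Ambiguous


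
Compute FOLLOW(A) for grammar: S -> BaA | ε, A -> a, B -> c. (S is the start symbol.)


$ ∈ FOLLOW(S). For each A -> αBβ: add FIRST(β)\{ε} to FOLLOW(B); if β nullable, add FOLLOW(A).
FOLLOW(A) = {$}


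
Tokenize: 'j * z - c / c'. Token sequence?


Scan left to right, longest-match per lexeme
Tokens: ID(j), OP(*), ID(z), OP(-), ID(c), OP(/), ID(c)


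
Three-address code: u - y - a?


Break into single-operator statements:
t1 = u - y
t2 = t1 - a


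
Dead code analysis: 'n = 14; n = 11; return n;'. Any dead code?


first assignment to n is overwritten before any read
Dead: 'n = 14'


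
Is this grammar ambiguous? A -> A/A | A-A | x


'x/x-x' has two parse trees (no precedence encoded between / and -)
Ambiguous


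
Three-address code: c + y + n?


Break into single-operator statements:
t1 = c + y
t2 = t1 + n


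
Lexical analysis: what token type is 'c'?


Pattern: letter/underscore followed by alphanumerics, not a keyword
Type: IDENTIFIER


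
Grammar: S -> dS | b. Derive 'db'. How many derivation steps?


Derivation: S => dS => db
Steps: 2


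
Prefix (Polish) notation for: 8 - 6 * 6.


'*' binds tighter: tree is (- 8 (* 6 6))
Prefix: - 8 * 6 6


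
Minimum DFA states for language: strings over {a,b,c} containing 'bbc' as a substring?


KMP-style automaton: 3 progress states + 1 absorbing accept = 4
Minimal DFA: 4 states


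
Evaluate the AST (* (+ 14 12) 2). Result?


Evaluate inner: (+ 14 12) = 26
Evaluate root: (* 26 2) = 52
Result: 52


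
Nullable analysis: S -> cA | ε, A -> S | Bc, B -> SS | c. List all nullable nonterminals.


A nonterminal is nullable iff some alternative derives ε (directly, or every symbol in it is nullable)
Nullable: {A, B, S}


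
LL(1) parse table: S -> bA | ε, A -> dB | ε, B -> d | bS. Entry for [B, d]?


For [B, d]: 'd' ∈ FIRST(d)
Entry: B -> d


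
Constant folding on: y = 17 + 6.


17 + 6 = 23 at compile time
Optimized: y = 23


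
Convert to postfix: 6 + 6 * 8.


* has higher precedence, evaluate 6*8 first
Postfix: 6 6 8 * +


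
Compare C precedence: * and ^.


'*' is multiplicative (level 10); '^' is bitwise XOR (level 4)
Higher level binds tighter
'*' has higher precedence than '^'


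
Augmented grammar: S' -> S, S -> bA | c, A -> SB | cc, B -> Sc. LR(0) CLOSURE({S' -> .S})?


Start: S' -> .S
For each item with dot before a nonterminal B, add B -> .γ for every B-production
Closure: [S' -> .S, S -> .bA, S -> .c]


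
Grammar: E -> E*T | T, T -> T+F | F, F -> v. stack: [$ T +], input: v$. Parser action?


no handle; shift 'v'
Action: shift


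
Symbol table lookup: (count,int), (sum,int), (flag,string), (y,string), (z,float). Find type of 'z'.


Lookup 'z' → type float


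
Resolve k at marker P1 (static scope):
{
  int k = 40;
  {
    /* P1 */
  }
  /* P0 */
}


P1's block does not declare k; resolves to the enclosing declaration at depth 0
k = 40


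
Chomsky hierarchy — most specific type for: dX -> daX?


LHS has context (more than one symbol) and |LHS| ≤ |RHS|
Classification: Type 1 (Context-Sensitive)


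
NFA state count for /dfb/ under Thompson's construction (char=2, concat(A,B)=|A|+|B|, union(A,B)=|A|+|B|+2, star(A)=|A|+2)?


Syntax tree has 3 char leaf(s), 0 union(s), 0 star(s)
chars contribute 3×2 = 6; each union adds +2; each star adds +2
Total: 6 + 0 + 0 = 6 states


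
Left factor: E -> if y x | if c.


Common prefix: 'if'
Factored: E -> if E', E' -> y x | c


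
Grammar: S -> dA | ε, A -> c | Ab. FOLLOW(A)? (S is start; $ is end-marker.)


$ ∈ FOLLOW(S). For each A -> αBβ: add FIRST(β)\{ε} to FOLLOW(B); if β nullable, add FOLLOW(A).
FOLLOW(A) = {$, b}


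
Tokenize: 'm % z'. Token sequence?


Scan left to right, longest-match per lexeme
Tokens: ID(m), OP(%), ID(z)


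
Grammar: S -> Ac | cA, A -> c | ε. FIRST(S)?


Per alternative of S: FIRST(Ac) = {c}; FIRST(cA) = {c}
FIRST(S) = {c}


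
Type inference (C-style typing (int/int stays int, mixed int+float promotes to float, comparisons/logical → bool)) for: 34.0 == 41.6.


Operand types: float == float
Rule: comparison yields bool
Result type: bool


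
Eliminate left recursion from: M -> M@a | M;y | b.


Left-recursive alternatives: M@a, M;y; non-recursive: b
Introduce M': M -> bM', M' -> @aM' | ;yM' | ε


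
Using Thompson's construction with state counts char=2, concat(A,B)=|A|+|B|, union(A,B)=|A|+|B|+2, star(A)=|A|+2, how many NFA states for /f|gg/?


Syntax tree has 3 char leaf(s), 1 union(s), 0 star(s)
chars contribute 3×2 = 6; each union adds +2; each star adds +2
Total: 6 + 2 + 0 = 8 states


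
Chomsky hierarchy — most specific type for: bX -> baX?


LHS has context (more than one symbol) and |LHS| ≤ |RHS|
Classification: Type 1 (Context-Sensitive)


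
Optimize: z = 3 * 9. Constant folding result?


3 * 9 = 27 at compile time
Optimized: z = 27


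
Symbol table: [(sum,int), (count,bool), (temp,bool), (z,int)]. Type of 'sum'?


Lookup 'sum' → type int


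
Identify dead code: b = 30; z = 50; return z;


b is assigned but never read
Dead: 'b = 30'


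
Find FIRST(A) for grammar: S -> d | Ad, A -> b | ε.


Per alternative of A: FIRST(b) = {b}; FIRST(ε) = {ε}
FIRST(A) = {b, ε}


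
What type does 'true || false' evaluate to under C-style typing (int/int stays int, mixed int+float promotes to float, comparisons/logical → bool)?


Operand types: bool || bool
Rule: logical operators take bool operands and yield bool
Result type: bool


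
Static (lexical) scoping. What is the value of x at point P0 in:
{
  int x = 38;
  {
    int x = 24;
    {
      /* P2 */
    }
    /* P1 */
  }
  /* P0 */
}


x declared in the same block as P0
x = 38


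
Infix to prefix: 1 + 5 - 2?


left-to-right (same/higher precedence on left): tree is (- (+ 1 5) 2)
Prefix: - + 1 5 2


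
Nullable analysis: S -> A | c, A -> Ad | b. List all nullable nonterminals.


A nonterminal is nullable iff some alternative derives ε (directly, or every symbol in it is nullable)
Nullable: {}


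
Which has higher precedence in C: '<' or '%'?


'%' is multiplicative (level 10); '<' is relational (level 7)
Higher level binds tighter
'%' has higher precedence than '<'


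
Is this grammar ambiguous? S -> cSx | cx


balanced c^n…x^n: each string has a unique parse
Unambiguous


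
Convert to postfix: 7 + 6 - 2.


Left to right (same or higher precedence on left)
Postfix: 7 6 + 2 -


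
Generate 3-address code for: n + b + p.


Break into single-operator statements:
t1 = n + b
t2 = t1 + p


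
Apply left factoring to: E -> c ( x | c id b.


Common prefix: 'c'
Factored: E -> c E', E' -> ( x | id b


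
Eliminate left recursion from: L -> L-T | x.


Left-recursive alternatives: L-T; non-recursive: x
Introduce L': L -> xL', L' -> -TL' | ε


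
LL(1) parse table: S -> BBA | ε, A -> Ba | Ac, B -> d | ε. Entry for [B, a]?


For [B, a]: ε is nullable and 'a' ∈ FOLLOW(B)
Entry: B -> ε


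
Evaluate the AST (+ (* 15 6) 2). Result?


Evaluate inner: (* 15 6) = 90
Evaluate root: (+ 90 2) = 92
Result: 92


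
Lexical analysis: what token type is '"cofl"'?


Pattern: double-quoted sequence
Type: STRING_LITERAL


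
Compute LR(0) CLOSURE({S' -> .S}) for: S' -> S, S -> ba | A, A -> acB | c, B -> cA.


Start: S' -> .S
For each item with dot before a nonterminal B, add B -> .γ for every B-production
Closure: [S' -> .S, S -> .ba, S -> .A, A -> .acB, A -> .c]


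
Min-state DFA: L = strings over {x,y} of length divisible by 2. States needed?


Track length mod 2: states 0..1, accept at 0
Minimal DFA: 2 states


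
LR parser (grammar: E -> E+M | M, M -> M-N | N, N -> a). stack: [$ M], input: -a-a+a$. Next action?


shift '-' to continue M -> M-N
Action: shift


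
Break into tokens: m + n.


Scan left to right, longest-match per lexeme
Tokens: ID(m), OP(+), ID(n)


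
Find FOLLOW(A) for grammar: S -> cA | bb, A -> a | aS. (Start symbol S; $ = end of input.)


$ ∈ FOLLOW(S). For each A -> αBβ: add FIRST(β)\{ε} to FOLLOW(B); if β nullable, add FOLLOW(A).
FOLLOW(A) = {$}


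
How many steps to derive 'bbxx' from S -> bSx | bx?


Derivation: S => bSx => bbxx
Steps: 2


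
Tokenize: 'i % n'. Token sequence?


Scan left to right, longest-match per lexeme
Tokens: ID(i), OP(%), ID(n)


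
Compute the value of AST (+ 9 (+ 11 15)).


Evaluate inner: (+ 11 15) = 26
Evaluate root: (+ 9 26) = 35
Result: 35


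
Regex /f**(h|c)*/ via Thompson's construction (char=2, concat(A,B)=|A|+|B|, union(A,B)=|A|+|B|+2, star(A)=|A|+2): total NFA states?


Syntax tree has 3 char leaf(s), 1 union(s), 3 star(s)
chars contribute 3×2 = 6; each union adds +2; each star adds +2
Total: 6 + 2 + 6 = 14 states


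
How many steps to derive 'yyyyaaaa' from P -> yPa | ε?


Derivation: P => yPa => yyPaa => yyyPaaa => yyyyPaaaa => yyyyaaaa
Steps: 5


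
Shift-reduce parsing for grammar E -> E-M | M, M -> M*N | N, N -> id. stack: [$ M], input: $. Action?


lookahead ∉ {*} so M won't extend; reduce E -> M
Action: reduce (E -> M)


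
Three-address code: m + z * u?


Break into single-operator statements:
t1 = z * u
t2 = m + t1


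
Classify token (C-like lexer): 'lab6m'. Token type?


Pattern: letter/underscore followed by alphanumerics, not a keyword
Type: IDENTIFIER


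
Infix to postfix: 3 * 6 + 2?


Left to right (same or higher precedence on left)
Postfix: 3 6 * 2 +


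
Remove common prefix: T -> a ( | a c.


Common prefix: 'a'
Factored: T -> a T', T' -> ( | c


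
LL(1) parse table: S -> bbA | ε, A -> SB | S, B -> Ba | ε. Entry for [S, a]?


For [S, a]: ε is nullable and 'a' ∈ FOLLOW(S)
Entry: S -> ε


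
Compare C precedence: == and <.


'<' is relational (level 7); '==' is equality (level 6)
Higher level binds tighter
'<' has higher precedence than '=='


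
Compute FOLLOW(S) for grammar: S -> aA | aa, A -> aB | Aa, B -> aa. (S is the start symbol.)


$ ∈ FOLLOW(S). For each A -> αBβ: add FIRST(β)\{ε} to FOLLOW(B); if β nullable, add FOLLOW(A).
FOLLOW(S) = {$}


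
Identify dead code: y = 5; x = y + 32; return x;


y is read by x's definition; x is returned
No dead code


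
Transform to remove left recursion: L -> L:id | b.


Left-recursive alternatives: L:id; non-recursive: b
Introduce L': L -> bL', L' -> :idL' | ε


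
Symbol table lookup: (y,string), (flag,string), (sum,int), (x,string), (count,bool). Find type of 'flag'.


Lookup 'flag' → type string


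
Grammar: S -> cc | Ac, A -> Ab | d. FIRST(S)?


Per alternative of S: FIRST(cc) = {c}; FIRST(Ac) = {d}
FIRST(S) = {c, d}


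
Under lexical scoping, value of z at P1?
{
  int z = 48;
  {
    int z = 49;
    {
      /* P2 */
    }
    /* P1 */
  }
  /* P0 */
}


z declared in the same block as P1
z = 49


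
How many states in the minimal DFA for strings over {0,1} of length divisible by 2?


Track length mod 2: states 0..1, accept at 0
Minimal DFA: 2 states


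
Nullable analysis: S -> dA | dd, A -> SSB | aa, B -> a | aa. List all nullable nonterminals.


A nonterminal is nullable iff some alternative derives ε (directly, or every symbol in it is nullable)
Nullable: {}


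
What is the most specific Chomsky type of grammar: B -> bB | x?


Right-linear: every RHS is a terminal or a terminal followed by one nonterminal
Classification: Type 3 (Regular)


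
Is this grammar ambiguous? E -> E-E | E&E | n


'n-n&n' has two parse trees (no precedence encoded between - and &)
Ambiguous


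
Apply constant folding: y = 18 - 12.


18 - 12 = 6 at compile time
Optimized: y = 6


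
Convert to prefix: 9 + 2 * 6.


'*' binds tighter: tree is (+ 9 (* 2 6))
Prefix: + 9 * 2 6


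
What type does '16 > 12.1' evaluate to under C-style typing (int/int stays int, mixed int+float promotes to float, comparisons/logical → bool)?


Operand types: int > float
Rule: comparison yields bool
Result type: bool


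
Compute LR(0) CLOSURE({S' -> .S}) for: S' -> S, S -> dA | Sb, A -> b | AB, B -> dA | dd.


Start: S' -> .S
For each item with dot before a nonterminal B, add B -> .γ for every B-production
Closure: [S' -> .S, S -> .dA, S -> .Sb]


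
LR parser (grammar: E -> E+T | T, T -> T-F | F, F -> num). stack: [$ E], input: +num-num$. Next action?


shift '+' to continue E -> E+T
Action: shift


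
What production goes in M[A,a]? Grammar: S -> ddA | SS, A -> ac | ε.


For [A, a]: 'a' ∈ FIRST(ac)
Entry: A -> ac


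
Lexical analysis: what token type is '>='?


Pattern: operator symbol
Type: OPERATOR


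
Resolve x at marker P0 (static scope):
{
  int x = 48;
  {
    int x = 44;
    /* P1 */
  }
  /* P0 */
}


x declared in the same block as P0
x = 48


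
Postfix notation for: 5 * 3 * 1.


Left to right (same or higher precedence on left)
Postfix: 5 3 * 1 *


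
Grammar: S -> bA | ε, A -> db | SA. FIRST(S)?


Per alternative of S: FIRST(bA) = {b}; FIRST(ε) = {ε}
FIRST(S) = {b, ε}


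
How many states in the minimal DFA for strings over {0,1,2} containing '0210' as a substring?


KMP-style automaton: 4 progress states + 1 absorbing accept = 5
Minimal DFA: 5 states


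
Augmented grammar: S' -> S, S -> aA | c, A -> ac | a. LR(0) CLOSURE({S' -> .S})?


Start: S' -> .S
For each item with dot before a nonterminal B, add B -> .γ for every B-production
Closure: [S' -> .S, S -> .aA, S -> .c]


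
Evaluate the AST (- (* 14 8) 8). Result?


Evaluate inner: (* 14 8) = 112
Evaluate root: (- 112 8) = 104
Result: 104


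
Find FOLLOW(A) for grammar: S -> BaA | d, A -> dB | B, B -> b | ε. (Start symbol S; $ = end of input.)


$ ∈ FOLLOW(S). For each A -> αBβ: add FIRST(β)\{ε} to FOLLOW(B); if β nullable, add FOLLOW(A).
FOLLOW(A) = {$}


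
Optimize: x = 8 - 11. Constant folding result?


8 - 11 = -3 at compile time
Optimized: x = -3


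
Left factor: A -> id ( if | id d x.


Common prefix: 'id'
Factored: A -> id A', A' -> ( if | d x


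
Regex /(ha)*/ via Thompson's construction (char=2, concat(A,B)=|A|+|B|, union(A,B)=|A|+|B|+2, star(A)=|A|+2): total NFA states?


Syntax tree has 2 char leaf(s), 0 union(s), 1 star(s)
chars contribute 2×2 = 4; each union adds +2; each star adds +2
Total: 4 + 0 + 2 = 6 states


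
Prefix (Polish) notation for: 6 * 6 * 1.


left-to-right (same/higher precedence on left): tree is (* (* 6 6) 1)
Prefix: * * 6 6 1


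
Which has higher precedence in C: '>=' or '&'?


'>=' is relational (level 7); '&' is bitwise AND (level 5)
Higher level binds tighter
'>=' has higher precedence than '&'


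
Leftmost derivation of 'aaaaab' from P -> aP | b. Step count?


Derivation: P => aP => aaP => aaaP => aaaaP => aaaaaP => aaaaab
Steps: 6


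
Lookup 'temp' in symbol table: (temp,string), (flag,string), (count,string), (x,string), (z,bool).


Lookup 'temp' → type string


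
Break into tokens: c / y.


Scan left to right, longest-match per lexeme
Tokens: ID(c), OP(/), ID(y)


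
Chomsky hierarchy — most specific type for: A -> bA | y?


Right-linear: every RHS is a terminal or a terminal followed by one nonterminal
Classification: Type 3 (Regular)


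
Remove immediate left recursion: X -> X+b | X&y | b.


Left-recursive alternatives: X+b, X&y; non-recursive: b
Introduce X': X -> bX', X' -> +bX' | &yX' | ε


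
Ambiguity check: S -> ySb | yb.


balanced y^n…b^n: each string has a unique parse
Unambiguous


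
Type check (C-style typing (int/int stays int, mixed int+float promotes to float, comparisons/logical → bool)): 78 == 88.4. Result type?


Operand types: int == float
Rule: comparison yields bool
Result type: bool


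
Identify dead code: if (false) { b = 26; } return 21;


condition is constant false, so the whole block is unreachable
Dead: 'if (false) { b = 26; }'


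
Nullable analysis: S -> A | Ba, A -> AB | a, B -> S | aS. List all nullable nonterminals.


A nonterminal is nullable iff some alternative derives ε (directly, or every symbol in it is nullable)
Nullable: {}


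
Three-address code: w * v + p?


Break into single-operator statements:
t1 = w * v
t2 = t1 + p


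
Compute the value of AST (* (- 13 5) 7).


Evaluate inner: (- 13 5) = 8
Evaluate root: (* 8 7) = 56
Result: 56


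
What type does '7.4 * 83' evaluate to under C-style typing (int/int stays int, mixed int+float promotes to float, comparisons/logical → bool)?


Operand types: float * int
Rule: mixed int/float promotes to float; int/int stays int
Result type: float


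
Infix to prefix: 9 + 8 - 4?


left-to-right (same/higher precedence on left): tree is (- (+ 9 8) 4)
Prefix: - + 9 8 4


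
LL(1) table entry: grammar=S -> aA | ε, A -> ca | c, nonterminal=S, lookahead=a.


For [S, a]: 'a' ∈ FIRST(aA)
Entry: S -> aA


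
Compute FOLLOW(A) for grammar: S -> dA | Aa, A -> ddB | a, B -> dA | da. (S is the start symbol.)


$ ∈ FOLLOW(S). For each A -> αBβ: add FIRST(β)\{ε} to FOLLOW(B); if β nullable, add FOLLOW(A).
FOLLOW(A) = {$, a}


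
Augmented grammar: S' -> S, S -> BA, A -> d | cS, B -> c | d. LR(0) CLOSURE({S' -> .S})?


Start: S' -> .S
For each item with dot before a nonterminal B, add B -> .γ for every B-production
Closure: [S' -> .S, S -> .BA, B -> .c, B -> .d]


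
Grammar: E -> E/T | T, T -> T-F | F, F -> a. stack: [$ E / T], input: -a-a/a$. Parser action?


'-' can extend T; shift to build T -> T-F
Action: shift


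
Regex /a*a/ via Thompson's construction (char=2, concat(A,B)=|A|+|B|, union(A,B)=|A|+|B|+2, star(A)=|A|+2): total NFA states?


Syntax tree has 2 char leaf(s), 0 union(s), 1 star(s)
chars contribute 2×2 = 4; each union adds +2; each star adds +2
Total: 4 + 0 + 2 = 6 states


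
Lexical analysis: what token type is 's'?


Pattern: letter/underscore followed by alphanumerics, not a keyword
Type: IDENTIFIER


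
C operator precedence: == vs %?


'%' is multiplicative (level 10); '==' is equality (level 6)
Higher level binds tighter
'%' has higher precedence than '=='
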